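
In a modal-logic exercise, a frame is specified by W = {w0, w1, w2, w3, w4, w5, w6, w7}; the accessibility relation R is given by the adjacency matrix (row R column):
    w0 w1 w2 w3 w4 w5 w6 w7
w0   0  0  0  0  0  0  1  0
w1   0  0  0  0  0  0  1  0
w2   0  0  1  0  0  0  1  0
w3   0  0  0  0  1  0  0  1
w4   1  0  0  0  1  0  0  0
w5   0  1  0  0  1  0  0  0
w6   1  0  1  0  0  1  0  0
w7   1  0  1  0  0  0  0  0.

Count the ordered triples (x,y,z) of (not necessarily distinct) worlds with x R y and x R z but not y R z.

22

Enumerating: (w0,w6,w6), (w1,w6,w6), (w2,w6,w6), (w3,w4,w7), (w3,w7,w4), (w3,w7,w7), (w4,w0,w0), (w4,w0,w4), (w5,w1,w1), (w5,w1,w4), (w5,w4,w1), (w6,w0,w0), … and 10 more.
Total: 22.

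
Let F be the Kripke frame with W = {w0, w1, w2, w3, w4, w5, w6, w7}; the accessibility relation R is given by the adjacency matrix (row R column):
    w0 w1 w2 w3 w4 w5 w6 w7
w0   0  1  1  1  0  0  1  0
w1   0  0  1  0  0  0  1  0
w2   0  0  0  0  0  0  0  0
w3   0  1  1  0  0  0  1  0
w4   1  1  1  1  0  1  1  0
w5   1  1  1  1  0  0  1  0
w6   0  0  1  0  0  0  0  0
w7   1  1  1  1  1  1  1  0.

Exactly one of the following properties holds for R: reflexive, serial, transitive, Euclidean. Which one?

Reflexive: no — w0 is not related to itself.
Serial: no — w2 has no R-successor.
Transitive: yes — every two-step R-path is closed by a direct edge.
Euclidean: no — w0 R w1 and w0 R w3, but not w1 R w3.
Only transitive holds.

transitive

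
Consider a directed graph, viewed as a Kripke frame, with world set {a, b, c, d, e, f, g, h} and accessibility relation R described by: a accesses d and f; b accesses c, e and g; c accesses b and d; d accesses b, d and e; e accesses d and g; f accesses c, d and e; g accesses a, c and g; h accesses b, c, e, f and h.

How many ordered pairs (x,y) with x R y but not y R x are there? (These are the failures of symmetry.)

16

Enumerating: (a,d), (a,f), (b,e), (b,g), (c,d), (d,b), (e,g), (f,c), (f,d), (f,e), (g,a), (g,c), (h,b), (h,c), (h,e), (h,f).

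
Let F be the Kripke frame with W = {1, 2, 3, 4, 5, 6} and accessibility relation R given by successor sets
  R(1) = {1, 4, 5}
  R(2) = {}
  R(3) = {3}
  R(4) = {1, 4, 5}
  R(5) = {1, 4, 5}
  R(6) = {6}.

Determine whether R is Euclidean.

Euclidean: yes — any two successors of a common world are R-related.

Yes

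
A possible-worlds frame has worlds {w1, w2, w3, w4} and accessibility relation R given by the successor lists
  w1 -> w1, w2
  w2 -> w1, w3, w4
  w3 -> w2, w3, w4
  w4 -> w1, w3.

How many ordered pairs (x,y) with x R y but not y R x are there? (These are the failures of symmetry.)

Enumerating: (w2,w4), (w4,w1).

2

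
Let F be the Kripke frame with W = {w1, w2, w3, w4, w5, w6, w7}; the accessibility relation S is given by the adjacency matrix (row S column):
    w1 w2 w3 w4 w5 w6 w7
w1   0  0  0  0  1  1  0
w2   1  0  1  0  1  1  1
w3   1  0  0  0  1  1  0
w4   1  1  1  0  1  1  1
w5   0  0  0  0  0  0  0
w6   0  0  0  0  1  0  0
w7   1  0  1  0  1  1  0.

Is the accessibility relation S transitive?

Yes

Transitive: yes — every two-step S-path is closed by a direct edge.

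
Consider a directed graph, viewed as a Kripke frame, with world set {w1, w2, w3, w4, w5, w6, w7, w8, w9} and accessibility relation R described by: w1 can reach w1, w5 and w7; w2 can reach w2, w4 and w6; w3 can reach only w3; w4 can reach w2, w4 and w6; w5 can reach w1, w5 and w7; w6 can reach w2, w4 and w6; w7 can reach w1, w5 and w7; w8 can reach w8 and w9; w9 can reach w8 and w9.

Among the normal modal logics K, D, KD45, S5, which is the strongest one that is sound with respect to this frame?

S5

Serial (axiom D): yes — every world has a successor (e.g. w1 R w1).
Euclidean (axiom 5): yes — any two successors of a common world are R-related.
Transitive (axiom 4): yes — every two-step R-path is closed by a direct edge.
Reflexive (axiom T): yes — every world is R-related to itself.
So F validates K, D, KD45, S5. The strongest is S5.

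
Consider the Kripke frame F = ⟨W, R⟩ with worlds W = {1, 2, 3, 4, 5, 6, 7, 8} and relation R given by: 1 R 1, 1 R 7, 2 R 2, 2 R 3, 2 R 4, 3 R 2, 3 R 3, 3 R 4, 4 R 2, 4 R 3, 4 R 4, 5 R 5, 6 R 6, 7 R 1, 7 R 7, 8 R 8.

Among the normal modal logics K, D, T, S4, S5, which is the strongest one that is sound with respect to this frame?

S5

Serial (axiom D): yes — every world has a successor (e.g. 1 R 1).
Reflexive (axiom T): yes — every world is R-related to itself.
Transitive (axiom 4): yes — every two-step R-path is closed by a direct edge.
Euclidean (axiom 5): yes — any two successors of a common world are R-related.
So F validates K, D, T, S4, S5. The strongest is S5.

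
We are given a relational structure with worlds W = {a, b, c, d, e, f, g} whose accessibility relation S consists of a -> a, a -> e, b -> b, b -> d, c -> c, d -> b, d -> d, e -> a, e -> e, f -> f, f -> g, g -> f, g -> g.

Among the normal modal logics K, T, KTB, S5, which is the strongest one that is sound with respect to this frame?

S5

Reflexive (axiom T): yes — every world is S-related to itself.
Symmetric (axiom B): yes — every pair in S has its reverse in S.
Euclidean (axiom 5): yes — any two successors of a common world are S-related.
So F validates K, T, KTB, S5. The strongest is S5.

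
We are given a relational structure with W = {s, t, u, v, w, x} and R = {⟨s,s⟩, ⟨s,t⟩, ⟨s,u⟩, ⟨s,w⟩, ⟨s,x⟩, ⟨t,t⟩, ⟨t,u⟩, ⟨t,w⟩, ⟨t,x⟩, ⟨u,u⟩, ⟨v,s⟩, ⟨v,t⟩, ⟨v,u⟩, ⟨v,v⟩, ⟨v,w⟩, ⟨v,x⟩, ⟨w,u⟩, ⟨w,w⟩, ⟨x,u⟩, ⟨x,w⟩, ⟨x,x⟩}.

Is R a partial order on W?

Reflexive: yes — every world is R-related to itself.
Transitive: yes — every two-step R-path is closed by a direct edge.
Antisymmetric: yes — no distinct pair is related both ways.
So R is a partial order.

Yes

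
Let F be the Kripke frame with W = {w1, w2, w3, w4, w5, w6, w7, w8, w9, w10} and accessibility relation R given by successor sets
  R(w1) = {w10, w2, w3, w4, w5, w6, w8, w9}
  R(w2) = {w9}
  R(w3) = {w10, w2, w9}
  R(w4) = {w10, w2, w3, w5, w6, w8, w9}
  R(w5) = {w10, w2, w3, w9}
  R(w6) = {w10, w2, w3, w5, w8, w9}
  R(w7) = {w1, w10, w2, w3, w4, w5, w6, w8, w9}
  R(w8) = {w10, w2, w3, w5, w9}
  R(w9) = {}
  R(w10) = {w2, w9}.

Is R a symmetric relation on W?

Symmetric: no — w1 R w10 but not w10 R w1.

No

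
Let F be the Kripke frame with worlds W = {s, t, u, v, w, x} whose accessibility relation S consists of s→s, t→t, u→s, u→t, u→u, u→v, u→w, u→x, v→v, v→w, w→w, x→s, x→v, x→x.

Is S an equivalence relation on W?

Reflexive: yes — every world is S-related to itself.
Symmetric: no — u S s but not s S u.
Transitive: no — x S v and v S w, but not x S w.
So S is not an equivalence relation.

No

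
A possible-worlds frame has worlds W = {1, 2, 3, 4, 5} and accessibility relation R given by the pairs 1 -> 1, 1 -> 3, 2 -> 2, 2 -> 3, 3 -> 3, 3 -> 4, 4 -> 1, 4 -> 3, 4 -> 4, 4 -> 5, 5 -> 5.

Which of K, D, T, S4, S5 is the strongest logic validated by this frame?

Serial (axiom D): yes — every world has a successor (e.g. 1 R 1).
Reflexive (axiom T): yes — every world is R-related to itself.
Transitive (axiom 4): no — 1 R 3 and 3 R 4, but not 1 R 4.
Euclidean (axiom 5): no — 4 R 1 and 4 R 5, but not 1 R 5.
So F validates K, D, T; S4 would additionally require R to be transitive. The strongest is T.

T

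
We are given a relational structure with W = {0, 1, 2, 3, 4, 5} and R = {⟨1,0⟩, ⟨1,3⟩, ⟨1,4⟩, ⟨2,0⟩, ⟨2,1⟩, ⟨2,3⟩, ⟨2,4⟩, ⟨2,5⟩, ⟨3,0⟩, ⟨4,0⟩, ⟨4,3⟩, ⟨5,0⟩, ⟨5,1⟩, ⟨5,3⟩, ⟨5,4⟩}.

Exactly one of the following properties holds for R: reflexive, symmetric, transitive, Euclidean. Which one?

Reflexive: no — 0 is not related to itself.
Symmetric: no — 1 R 0 but not 0 R 1.
Transitive: yes — every two-step R-path is closed by a direct edge.
Euclidean: no — 1 R 0 and 1 R 3, but not 0 R 3.
Only transitive holds.

transitive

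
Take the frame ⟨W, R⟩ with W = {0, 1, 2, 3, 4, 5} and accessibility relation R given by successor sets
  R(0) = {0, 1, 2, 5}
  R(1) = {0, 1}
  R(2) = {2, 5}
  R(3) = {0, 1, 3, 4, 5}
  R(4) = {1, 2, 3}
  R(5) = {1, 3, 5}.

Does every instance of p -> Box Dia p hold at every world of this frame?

The schema B characterises exactly the symmetric frames.
Symmetric: no — 0 R 2 but not 2 R 0.

No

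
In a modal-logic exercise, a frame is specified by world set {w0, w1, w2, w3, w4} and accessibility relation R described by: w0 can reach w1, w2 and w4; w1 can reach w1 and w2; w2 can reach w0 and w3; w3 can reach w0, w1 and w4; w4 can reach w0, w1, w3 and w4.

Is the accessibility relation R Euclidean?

No

Euclidean: no — w0 R w1 and w0 R w4, but not w1 R w4.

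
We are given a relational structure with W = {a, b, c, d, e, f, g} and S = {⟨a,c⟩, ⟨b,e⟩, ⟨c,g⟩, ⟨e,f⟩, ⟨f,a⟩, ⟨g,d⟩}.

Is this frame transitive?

No

Transitive: no — a S c and c S g, but not a S g.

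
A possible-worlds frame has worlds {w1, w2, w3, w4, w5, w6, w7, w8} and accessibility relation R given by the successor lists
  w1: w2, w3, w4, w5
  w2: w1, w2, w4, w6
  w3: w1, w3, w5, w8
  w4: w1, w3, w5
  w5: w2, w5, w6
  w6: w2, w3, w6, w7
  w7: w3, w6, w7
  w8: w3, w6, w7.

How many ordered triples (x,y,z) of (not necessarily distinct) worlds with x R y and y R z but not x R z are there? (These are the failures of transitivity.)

40

Enumerating: (w1,w2,w1), (w1,w2,w6), (w1,w3,w1), (w1,w3,w8), (w1,w4,w1), (w1,w5,w6), (w2,w1,w3), (w2,w1,w5), (w2,w4,w3), (w2,w4,w5), (w2,w6,w3), (w2,w6,w7), … and 28 more.
Total: 40.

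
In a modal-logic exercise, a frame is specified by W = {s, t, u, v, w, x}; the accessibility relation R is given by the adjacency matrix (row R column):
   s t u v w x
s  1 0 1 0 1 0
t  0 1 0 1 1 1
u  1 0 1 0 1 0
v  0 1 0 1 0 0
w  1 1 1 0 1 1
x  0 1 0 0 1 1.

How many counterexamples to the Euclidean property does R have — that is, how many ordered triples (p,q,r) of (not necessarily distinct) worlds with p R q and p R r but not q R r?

Enumerating: (t,v,w), (t,v,x), (t,w,v), (t,x,v), (w,s,t), (w,s,x), (w,t,s), (w,t,u), (w,u,t), (w,u,x), (w,x,s), (w,x,u).

12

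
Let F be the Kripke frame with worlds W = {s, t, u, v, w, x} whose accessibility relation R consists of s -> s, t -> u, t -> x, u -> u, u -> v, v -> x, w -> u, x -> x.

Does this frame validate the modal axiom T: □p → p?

No

The schema T characterises exactly the reflexive frames.
Reflexive: no — t is not related to itself.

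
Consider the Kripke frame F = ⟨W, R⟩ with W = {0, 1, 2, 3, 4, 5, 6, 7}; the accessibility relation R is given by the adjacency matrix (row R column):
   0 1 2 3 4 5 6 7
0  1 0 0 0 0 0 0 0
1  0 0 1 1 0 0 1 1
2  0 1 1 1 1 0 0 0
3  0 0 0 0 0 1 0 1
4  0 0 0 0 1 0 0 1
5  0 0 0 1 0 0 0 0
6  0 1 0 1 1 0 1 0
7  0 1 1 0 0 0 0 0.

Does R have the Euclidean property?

No

Euclidean: no — 1 R 2 and 1 R 6, but not 2 R 6.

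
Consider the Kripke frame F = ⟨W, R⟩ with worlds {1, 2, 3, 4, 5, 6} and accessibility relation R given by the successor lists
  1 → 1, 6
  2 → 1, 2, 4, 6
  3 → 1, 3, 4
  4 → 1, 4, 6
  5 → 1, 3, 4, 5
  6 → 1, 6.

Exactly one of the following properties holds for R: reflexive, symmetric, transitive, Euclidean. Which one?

reflexive

Reflexive: yes — every world is R-related to itself.
Symmetric: no — 2 R 1 but not 1 R 2.
Transitive: no — 3 R 1 and 1 R 6, but not 3 R 6.
Euclidean: no — 2 R 1 and 2 R 4, but not 1 R 4.
Only reflexive holds.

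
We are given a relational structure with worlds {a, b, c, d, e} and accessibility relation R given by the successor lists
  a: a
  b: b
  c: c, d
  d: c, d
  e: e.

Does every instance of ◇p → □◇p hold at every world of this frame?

Yes

Axiom 5 corresponds to the accessibility relation being Euclidean.
Euclidean: yes — any two successors of a common world are R-related.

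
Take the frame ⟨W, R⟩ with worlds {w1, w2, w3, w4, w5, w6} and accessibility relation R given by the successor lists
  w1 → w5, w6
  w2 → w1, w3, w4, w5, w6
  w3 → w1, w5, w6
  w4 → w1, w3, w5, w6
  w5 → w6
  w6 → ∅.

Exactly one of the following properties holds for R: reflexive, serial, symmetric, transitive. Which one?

Reflexive: no — w1 is not related to itself.
Serial: no — w6 has no R-successor.
Symmetric: no — w1 R w5 but not w5 R w1.
Transitive: yes — every two-step R-path is closed by a direct edge.
Only transitive holds.

transitive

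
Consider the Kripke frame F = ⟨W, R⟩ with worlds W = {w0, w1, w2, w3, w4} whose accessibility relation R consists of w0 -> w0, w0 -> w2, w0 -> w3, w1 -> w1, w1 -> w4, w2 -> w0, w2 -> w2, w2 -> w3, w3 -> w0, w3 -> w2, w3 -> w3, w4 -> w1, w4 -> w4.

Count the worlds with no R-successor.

0

R is serial; there are no such worlds.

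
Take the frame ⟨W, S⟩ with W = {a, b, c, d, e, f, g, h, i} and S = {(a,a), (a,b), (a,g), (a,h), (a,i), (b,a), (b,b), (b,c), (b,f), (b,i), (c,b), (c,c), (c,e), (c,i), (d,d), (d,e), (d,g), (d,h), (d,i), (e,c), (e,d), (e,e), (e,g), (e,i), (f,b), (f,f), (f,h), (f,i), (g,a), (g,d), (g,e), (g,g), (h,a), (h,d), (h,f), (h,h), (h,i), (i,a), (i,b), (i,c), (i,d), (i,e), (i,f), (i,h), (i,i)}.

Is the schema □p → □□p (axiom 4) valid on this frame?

No

By correspondence theory, 4 is valid on a frame iff S is transitive.
Transitive: no — a S b and b S c, but not a S c.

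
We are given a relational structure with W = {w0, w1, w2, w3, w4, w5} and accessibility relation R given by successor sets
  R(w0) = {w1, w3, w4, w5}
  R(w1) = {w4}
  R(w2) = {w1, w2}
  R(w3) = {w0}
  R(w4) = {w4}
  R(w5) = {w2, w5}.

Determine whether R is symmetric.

Symmetric: no — w0 R w1 but not w1 R w0.

No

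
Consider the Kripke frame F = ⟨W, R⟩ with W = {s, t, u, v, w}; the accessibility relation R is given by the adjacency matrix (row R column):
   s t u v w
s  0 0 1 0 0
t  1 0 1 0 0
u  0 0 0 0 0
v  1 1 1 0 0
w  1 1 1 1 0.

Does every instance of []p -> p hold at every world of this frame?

No

The schema T characterises exactly the reflexive frames.
Reflexive: no — s is not related to itself.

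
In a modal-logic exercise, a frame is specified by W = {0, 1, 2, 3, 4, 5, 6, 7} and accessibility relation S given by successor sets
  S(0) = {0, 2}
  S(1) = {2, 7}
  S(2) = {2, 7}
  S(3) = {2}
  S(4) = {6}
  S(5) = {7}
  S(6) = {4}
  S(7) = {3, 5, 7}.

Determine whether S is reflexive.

Reflexive: no — 1 is not related to itself.

No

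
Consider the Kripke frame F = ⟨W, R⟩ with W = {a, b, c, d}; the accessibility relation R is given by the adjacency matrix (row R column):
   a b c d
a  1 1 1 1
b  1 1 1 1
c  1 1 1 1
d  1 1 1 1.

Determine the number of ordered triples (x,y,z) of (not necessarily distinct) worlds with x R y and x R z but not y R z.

0

R is Euclidean; there are no such tuples.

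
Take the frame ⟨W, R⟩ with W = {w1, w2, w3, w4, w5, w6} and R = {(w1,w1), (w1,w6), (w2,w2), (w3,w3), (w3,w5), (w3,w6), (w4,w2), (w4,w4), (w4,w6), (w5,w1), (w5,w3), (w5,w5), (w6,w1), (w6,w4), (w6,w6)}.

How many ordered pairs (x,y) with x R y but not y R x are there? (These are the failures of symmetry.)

3

Enumerating: (w3,w6), (w4,w2), (w5,w1).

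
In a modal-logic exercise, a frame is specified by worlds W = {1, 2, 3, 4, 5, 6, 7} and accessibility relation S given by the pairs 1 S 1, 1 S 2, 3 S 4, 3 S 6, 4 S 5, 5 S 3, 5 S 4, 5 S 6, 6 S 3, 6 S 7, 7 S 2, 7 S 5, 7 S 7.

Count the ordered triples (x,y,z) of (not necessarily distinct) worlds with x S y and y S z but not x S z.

Enumerating: (3,4,5), (3,6,3), (3,6,7), (4,5,3), (4,5,4), (4,5,6), (5,4,5), (5,6,7), (6,3,4), (6,3,6), (6,7,2), (6,7,5), (7,5,3), (7,5,4), (7,5,6).

15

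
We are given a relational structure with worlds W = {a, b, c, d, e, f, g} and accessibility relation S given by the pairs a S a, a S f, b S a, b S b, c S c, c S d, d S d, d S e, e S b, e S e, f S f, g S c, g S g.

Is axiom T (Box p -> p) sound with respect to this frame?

Axiom T corresponds to the accessibility relation being reflexive.
Reflexive: yes — every world is S-related to itself.

Yes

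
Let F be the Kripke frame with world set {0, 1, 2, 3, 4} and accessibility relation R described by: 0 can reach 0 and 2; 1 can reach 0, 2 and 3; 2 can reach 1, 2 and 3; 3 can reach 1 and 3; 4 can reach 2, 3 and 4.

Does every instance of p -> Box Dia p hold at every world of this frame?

By correspondence theory, B is valid on a frame iff R is symmetric.
Symmetric: no — 0 R 2 but not 2 R 0.

No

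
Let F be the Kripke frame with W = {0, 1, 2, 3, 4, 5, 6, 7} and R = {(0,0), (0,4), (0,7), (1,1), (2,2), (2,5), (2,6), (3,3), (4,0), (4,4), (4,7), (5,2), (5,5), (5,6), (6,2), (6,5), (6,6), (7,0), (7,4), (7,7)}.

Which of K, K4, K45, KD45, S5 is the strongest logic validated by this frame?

S5

Transitive (axiom 4): yes — every two-step R-path is closed by a direct edge.
Euclidean (axiom 5): yes — any two successors of a common world are R-related.
Serial (axiom D): yes — every world has a successor (e.g. 0 R 0).
Reflexive (axiom T): yes — every world is R-related to itself.
So F validates K, K4, K45, KD45, S5. The strongest is S5.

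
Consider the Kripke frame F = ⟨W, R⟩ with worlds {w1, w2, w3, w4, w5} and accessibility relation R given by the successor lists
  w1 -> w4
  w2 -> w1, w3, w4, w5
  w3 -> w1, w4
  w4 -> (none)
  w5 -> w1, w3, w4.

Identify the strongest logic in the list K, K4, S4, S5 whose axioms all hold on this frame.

K4

Transitive (axiom 4): yes — every two-step R-path is closed by a direct edge.
Reflexive (axiom T): no — w1 is not related to itself.
Euclidean (axiom 5): no — w2 R w1 and w2 R w3, but not w1 R w3.
So F validates K, K4; S4 would additionally require R to be reflexive. The strongest is K4.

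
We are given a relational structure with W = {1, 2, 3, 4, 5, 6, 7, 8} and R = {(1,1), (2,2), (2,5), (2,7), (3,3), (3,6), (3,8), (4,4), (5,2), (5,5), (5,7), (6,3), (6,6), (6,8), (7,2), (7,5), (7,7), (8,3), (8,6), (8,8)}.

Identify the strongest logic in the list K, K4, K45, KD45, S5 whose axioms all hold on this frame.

Transitive (axiom 4): yes — every two-step R-path is closed by a direct edge.
Euclidean (axiom 5): yes — any two successors of a common world are R-related.
Serial (axiom D): yes — every world has a successor (e.g. 1 R 1).
Reflexive (axiom T): yes — every world is R-related to itself.
So F validates K, K4, K45, KD45, S5. The strongest is S5.

S5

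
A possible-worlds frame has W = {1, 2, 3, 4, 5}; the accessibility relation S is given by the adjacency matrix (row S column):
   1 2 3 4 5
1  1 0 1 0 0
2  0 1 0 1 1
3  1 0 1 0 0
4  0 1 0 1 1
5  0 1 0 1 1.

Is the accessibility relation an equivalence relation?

Reflexive: yes — every world is S-related to itself.
Symmetric: yes — every pair in S has its reverse in S.
Transitive: yes — every two-step S-path is closed by a direct edge.
So S is an equivalence relation.

Yes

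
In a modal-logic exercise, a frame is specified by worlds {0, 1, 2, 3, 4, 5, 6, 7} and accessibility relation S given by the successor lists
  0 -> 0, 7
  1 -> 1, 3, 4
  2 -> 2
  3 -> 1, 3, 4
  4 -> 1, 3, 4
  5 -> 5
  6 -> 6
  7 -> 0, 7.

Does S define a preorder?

Reflexive: yes — every world is S-related to itself.
Transitive: yes — every two-step S-path is closed by a direct edge.
So S is a preorder.

Yes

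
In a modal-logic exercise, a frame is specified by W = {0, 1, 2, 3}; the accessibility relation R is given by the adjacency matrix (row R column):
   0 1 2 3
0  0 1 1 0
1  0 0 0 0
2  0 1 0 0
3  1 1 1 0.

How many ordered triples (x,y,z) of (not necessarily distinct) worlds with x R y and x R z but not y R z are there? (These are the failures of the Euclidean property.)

Enumerating: (0,1,1), (0,1,2), (0,2,2), (2,1,1), (3,0,0), (3,1,0), (3,1,1), (3,1,2), (3,2,0), (3,2,2).

10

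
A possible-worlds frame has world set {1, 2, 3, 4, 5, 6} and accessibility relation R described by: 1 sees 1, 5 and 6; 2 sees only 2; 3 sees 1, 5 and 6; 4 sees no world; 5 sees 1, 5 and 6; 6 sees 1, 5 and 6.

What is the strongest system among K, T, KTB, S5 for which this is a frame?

Reflexive (axiom T): no — 3 is not related to itself.
Symmetric (axiom B): no — 3 R 1 but not 1 R 3.
Euclidean (axiom 5): yes — any two successors of a common world are R-related.
So F validates K; T would additionally require R to be reflexive. The strongest is K.

K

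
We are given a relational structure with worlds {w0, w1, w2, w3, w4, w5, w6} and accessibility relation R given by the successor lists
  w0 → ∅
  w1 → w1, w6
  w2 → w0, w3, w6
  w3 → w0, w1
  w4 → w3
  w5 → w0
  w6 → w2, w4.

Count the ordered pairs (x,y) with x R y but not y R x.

Enumerating: (w1,w6), (w2,w0), (w2,w3), (w3,w0), (w3,w1), (w4,w3), (w5,w0), (w6,w4).

8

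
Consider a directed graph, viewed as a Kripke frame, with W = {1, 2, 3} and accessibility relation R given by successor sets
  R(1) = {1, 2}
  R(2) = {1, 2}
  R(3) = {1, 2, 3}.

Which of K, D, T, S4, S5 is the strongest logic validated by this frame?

S4

Serial (axiom D): yes — every world has a successor (e.g. 1 R 1).
Reflexive (axiom T): yes — every world is R-related to itself.
Transitive (axiom 4): yes — every two-step R-path is closed by a direct edge.
Euclidean (axiom 5): no — 3 R 1 and 3 R 3, but not 1 R 3.
So F validates K, D, T, S4; S5 would additionally require R to be Euclidean. The strongest is S4.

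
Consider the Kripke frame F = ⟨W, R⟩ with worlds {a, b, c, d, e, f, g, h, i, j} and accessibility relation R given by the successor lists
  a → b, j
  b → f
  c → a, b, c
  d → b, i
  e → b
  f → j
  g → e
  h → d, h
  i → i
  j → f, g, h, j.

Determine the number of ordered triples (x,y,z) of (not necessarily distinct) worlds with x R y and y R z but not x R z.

17

Enumerating: (a,b,f), (a,j,f), (a,j,g), (a,j,h), (b,f,j), (c,a,j), (c,b,f), (d,b,f), (e,b,f), (f,j,f), (f,j,g), (f,j,h), (g,e,b), (h,d,b), (h,d,i), (j,g,e), (j,h,d).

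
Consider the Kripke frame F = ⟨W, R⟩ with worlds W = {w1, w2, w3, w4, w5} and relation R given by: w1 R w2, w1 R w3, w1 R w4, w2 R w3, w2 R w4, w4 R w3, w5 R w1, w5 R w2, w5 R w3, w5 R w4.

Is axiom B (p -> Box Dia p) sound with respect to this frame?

By correspondence theory, B is valid on a frame iff R is symmetric.
Symmetric: no — w1 R w2 but not w2 R w1.

No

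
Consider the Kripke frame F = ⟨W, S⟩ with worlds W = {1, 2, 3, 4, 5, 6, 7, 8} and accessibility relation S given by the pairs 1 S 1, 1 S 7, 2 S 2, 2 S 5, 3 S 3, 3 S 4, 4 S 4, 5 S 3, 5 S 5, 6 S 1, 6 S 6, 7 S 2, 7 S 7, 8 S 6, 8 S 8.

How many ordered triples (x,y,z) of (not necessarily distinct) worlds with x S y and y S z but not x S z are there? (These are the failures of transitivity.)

6

Enumerating: (1,7,2), (2,5,3), (5,3,4), (6,1,7), (7,2,5), (8,6,1).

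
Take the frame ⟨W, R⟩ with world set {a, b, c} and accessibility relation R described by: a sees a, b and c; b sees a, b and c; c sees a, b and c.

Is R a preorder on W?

Yes

Reflexive: yes — every world is R-related to itself.
Transitive: yes — every two-step R-path is closed by a direct edge.
So R is a preorder.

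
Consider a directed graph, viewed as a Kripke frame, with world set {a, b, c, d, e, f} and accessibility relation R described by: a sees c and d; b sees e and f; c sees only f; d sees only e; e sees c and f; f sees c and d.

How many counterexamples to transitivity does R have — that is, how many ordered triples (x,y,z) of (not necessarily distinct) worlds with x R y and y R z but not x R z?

Enumerating: (a,c,f), (a,d,e), (b,e,c), (b,f,c), (b,f,d), (c,f,c), (c,f,d), (d,e,c), (d,e,f), (e,f,d), (f,c,f), (f,d,e).

12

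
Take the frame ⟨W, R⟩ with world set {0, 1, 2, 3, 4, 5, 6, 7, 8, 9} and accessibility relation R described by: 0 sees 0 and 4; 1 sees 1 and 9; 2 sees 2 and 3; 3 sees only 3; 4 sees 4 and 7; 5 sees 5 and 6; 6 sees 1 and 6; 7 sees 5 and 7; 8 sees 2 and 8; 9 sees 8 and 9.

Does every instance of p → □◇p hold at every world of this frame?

The schema B characterises exactly the symmetric frames.
Symmetric: no — 0 R 4 but not 4 R 0.

No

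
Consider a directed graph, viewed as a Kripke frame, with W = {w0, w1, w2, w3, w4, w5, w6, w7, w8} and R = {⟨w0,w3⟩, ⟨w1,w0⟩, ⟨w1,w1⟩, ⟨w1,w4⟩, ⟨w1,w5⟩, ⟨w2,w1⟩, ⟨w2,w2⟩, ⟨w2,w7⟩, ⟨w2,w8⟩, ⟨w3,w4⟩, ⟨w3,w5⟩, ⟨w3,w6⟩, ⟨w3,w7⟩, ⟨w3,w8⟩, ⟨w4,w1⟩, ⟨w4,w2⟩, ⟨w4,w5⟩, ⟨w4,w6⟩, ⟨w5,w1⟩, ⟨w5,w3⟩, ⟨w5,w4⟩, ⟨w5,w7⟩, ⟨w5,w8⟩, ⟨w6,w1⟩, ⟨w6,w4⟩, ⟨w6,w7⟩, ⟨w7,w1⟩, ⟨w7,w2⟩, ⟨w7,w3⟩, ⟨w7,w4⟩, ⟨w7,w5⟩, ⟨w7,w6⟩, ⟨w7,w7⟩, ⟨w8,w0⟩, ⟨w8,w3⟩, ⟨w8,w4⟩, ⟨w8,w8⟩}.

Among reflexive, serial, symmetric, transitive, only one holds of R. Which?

Reflexive: no — w0 is not related to itself.
Serial: yes — every world has a successor (e.g. w0 R w3).
Symmetric: no — w0 R w3 but not w3 R w0.
Transitive: no — w0 R w3 and w3 R w4, but not w0 R w4.
Only serial holds.

serial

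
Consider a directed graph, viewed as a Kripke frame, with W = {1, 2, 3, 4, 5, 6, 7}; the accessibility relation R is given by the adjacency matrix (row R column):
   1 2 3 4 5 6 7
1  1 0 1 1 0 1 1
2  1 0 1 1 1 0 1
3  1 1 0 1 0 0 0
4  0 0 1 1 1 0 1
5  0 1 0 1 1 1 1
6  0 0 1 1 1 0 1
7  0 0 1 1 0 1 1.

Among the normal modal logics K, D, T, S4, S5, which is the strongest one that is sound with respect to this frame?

D

Serial (axiom D): yes — every world has a successor (e.g. 1 R 1).
Reflexive (axiom T): no — 2 is not related to itself.
Transitive (axiom 4): no — 1 R 3 and 3 R 2, but not 1 R 2.
Euclidean (axiom 5): no — 1 R 3 and 1 R 6, but not 3 R 6.
So F validates K, D; T would additionally require R to be reflexive. The strongest is D.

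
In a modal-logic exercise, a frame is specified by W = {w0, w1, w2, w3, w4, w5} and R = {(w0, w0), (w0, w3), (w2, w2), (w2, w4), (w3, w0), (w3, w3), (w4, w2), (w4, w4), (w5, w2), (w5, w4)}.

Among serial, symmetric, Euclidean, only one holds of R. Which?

Serial: no — w1 has no R-successor.
Symmetric: no — w5 R w2 but not w2 R w5.
Euclidean: yes — any two successors of a common world are R-related.
Only Euclidean holds.

Euclidean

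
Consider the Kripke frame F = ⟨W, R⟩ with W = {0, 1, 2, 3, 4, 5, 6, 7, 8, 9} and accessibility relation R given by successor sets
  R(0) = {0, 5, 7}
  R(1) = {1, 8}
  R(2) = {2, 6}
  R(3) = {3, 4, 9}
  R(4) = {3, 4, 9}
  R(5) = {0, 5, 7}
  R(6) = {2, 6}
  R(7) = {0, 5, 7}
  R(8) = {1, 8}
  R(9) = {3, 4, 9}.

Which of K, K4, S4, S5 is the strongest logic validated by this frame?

Transitive (axiom 4): yes — every two-step R-path is closed by a direct edge.
Reflexive (axiom T): yes — every world is R-related to itself.
Euclidean (axiom 5): yes — any two successors of a common world are R-related.
So F validates K, K4, S4, S5. The strongest is S5.

S5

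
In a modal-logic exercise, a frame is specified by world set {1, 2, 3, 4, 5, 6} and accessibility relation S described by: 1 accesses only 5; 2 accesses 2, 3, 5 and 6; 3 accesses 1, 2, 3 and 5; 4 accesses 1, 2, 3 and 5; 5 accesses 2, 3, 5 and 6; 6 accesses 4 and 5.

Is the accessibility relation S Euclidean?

No

Euclidean: no — 2 S 3 and 2 S 6, but not 3 S 6.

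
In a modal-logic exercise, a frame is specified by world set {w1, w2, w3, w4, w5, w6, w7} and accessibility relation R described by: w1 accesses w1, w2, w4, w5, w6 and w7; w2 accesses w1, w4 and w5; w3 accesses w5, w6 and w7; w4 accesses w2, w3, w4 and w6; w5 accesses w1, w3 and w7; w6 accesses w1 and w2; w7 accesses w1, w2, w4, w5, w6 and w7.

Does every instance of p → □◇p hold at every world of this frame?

No

The schema B characterises exactly the symmetric frames.
Symmetric: no — w1 R w4 but not w4 R w1.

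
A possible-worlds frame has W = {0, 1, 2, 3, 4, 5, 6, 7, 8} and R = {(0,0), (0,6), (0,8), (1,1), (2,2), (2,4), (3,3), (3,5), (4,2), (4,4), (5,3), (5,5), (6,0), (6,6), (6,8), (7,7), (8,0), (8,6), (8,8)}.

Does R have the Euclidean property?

Euclidean: yes — any two successors of a common world are R-related.

Yes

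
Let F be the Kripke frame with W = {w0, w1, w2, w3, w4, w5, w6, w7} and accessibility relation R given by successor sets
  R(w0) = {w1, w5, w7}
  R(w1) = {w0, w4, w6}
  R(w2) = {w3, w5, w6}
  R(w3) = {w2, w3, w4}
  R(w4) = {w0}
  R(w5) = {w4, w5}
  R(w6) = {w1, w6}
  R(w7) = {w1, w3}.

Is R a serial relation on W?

Serial: yes — every world has a successor (e.g. w0 R w1).

Yes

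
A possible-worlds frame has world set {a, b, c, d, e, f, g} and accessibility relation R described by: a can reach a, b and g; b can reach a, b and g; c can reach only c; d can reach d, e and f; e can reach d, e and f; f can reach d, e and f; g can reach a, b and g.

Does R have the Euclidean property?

Yes

Euclidean: yes — any two successors of a common world are R-related.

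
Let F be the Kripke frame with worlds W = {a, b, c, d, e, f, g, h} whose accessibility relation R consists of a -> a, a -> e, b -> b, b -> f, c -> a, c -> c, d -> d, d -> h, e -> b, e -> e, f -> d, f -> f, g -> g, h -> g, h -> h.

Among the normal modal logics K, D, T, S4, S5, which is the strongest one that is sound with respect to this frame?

T

Serial (axiom D): yes — every world has a successor (e.g. a R a).
Reflexive (axiom T): yes — every world is R-related to itself.
Transitive (axiom 4): no — a R e and e R b, but not a R b.
Euclidean (axiom 5): no — a R e and a R a, but not e R a.
So F validates K, D, T; S4 would additionally require R to be transitive. The strongest is T.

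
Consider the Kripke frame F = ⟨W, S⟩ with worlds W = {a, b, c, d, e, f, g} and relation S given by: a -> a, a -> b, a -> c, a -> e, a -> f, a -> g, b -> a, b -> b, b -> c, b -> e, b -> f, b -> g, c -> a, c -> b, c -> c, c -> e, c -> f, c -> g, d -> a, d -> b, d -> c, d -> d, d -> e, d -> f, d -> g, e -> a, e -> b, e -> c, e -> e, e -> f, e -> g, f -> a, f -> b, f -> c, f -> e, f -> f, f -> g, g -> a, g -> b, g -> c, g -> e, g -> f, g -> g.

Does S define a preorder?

Reflexive: yes — every world is S-related to itself.
Transitive: yes — every two-step S-path is closed by a direct edge.
So S is a preorder.

Yes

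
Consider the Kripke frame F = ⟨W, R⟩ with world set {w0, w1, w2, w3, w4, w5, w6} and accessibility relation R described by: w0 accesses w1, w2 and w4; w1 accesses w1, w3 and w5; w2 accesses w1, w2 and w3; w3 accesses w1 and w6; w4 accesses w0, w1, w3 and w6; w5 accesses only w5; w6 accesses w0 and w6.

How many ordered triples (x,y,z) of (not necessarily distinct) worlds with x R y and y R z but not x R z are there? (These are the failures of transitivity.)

18

Enumerating: (w0,w1,w3), (w0,w1,w5), (w0,w2,w3), (w0,w4,w0), (w0,w4,w3), (w0,w4,w6), (w1,w3,w6), (w2,w1,w5), (w2,w3,w6), (w3,w1,w3), (w3,w1,w5), (w3,w6,w0), (w4,w0,w2), (w4,w0,w4), (w4,w1,w5), (w6,w0,w1), (w6,w0,w2), (w6,w0,w4).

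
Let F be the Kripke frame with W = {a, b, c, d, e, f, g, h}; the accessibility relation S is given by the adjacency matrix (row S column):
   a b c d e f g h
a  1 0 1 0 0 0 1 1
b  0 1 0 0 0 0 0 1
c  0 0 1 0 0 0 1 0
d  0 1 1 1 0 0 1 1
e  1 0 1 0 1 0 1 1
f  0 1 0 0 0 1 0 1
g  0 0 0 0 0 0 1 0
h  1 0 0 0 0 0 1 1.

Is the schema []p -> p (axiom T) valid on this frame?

The schema T characterises exactly the reflexive frames.
Reflexive: yes — every world is S-related to itself.

Yes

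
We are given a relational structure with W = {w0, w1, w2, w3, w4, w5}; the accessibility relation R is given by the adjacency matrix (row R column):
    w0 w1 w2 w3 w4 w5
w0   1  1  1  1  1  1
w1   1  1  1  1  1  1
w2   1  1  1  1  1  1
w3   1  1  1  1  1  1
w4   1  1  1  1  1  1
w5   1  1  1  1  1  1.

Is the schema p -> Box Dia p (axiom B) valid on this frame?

By correspondence theory, B is valid on a frame iff R is symmetric.
Symmetric: yes — every pair in R has its reverse in R.

Yes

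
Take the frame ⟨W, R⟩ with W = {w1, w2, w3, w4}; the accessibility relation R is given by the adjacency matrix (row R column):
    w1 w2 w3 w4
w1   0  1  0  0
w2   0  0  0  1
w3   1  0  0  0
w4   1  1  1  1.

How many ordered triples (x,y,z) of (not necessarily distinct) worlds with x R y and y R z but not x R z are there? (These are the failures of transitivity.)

5

Enumerating: (w1,w2,w4), (w2,w4,w1), (w2,w4,w2), (w2,w4,w3), (w3,w1,w2).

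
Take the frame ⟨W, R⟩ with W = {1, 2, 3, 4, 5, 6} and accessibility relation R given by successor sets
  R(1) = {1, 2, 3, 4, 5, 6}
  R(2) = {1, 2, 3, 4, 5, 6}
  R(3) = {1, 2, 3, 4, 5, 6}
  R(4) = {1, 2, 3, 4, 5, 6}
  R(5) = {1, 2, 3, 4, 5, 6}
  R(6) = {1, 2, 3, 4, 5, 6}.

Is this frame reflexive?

Reflexive: yes — every world is R-related to itself.

Yes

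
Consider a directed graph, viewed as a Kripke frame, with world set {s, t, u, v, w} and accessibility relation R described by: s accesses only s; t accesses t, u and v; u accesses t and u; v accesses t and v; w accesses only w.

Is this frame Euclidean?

Euclidean: no — t R u and t R v, but not u R v.

No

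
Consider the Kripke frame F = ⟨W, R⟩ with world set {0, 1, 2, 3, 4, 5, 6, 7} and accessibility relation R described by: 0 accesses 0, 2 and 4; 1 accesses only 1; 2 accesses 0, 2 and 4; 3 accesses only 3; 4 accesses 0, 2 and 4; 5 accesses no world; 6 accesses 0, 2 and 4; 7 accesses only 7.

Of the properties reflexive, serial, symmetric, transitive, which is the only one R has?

Reflexive: no — 5 is not related to itself.
Serial: no — 5 has no R-successor.
Symmetric: no — 6 R 0 but not 0 R 6.
Transitive: yes — every two-step R-path is closed by a direct edge.
Only transitive holds.

transitive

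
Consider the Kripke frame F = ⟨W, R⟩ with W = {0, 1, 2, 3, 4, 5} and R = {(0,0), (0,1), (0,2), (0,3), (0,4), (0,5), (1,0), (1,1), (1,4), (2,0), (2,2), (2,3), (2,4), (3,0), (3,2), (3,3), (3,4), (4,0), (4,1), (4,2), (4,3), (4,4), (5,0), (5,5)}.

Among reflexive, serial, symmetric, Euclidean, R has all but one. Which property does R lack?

Reflexive: yes — every world is R-related to itself.
Serial: yes — every world has a successor (e.g. 0 R 0).
Symmetric: yes — every pair in R has its reverse in R.
Euclidean: no — 0 R 1 and 0 R 2, but not 1 R 2.
Only Euclidean fails.

Euclidean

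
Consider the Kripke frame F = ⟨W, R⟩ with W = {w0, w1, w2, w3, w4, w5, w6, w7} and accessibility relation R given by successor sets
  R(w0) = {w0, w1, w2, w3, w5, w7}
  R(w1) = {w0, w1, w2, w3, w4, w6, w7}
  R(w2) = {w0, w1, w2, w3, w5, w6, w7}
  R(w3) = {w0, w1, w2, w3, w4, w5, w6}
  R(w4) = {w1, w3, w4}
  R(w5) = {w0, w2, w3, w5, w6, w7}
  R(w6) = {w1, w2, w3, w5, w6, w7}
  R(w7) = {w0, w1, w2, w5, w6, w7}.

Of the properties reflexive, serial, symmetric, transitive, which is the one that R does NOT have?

Reflexive: yes — every world is R-related to itself.
Serial: yes — every world has a successor (e.g. w0 R w0).
Symmetric: yes — every pair in R has its reverse in R.
Transitive: no — w0 R w1 and w1 R w4, but not w0 R w4.
Only transitive fails.

transitive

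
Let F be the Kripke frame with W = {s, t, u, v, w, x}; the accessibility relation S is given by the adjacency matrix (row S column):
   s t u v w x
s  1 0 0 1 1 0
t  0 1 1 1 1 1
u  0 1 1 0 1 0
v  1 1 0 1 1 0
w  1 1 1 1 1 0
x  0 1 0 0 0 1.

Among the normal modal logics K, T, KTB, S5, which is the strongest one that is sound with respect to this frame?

Reflexive (axiom T): yes — every world is S-related to itself.
Symmetric (axiom B): yes — every pair in S has its reverse in S.
Euclidean (axiom 5): no — t S u and t S v, but not u S v.
So F validates K, T, KTB; S5 would additionally require S to be Euclidean. The strongest is KTB.

KTB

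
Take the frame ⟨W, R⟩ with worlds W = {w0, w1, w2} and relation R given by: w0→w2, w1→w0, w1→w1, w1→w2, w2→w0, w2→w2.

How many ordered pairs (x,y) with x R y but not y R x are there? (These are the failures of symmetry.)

2

Enumerating: (w1,w0), (w1,w2).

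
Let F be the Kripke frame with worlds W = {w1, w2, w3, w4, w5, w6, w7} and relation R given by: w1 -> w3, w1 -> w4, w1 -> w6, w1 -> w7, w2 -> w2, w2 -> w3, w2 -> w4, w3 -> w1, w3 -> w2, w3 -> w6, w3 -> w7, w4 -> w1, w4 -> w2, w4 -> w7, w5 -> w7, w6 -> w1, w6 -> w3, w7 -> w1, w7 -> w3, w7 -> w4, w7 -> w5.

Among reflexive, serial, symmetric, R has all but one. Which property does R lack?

reflexive

Reflexive: no — w1 is not related to itself.
Serial: yes — every world has a successor (e.g. w1 R w3).
Symmetric: yes — every pair in R has its reverse in R.
Only reflexive fails.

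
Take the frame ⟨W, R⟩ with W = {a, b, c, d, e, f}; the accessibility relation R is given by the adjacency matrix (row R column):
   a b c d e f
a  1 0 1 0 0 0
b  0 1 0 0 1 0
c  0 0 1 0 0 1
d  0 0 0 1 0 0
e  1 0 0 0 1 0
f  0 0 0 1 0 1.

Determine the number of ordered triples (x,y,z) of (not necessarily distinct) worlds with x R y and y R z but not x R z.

4

Enumerating: (a,c,f), (b,e,a), (c,f,d), (e,a,c).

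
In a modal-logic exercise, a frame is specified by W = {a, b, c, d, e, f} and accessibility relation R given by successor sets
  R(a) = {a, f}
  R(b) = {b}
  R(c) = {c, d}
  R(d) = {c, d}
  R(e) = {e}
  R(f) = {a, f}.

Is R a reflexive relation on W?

Yes

Reflexive: yes — every world is R-related to itself.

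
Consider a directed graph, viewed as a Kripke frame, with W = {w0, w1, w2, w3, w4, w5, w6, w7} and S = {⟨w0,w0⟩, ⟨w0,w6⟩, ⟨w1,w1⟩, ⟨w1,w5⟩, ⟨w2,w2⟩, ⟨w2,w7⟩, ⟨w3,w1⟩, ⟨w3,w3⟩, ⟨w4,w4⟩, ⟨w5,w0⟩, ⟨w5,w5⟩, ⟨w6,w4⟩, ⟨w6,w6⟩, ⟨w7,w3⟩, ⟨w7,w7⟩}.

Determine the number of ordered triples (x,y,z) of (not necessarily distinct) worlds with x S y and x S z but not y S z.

Enumerating: (w0,w6,w0), (w1,w5,w1), (w2,w7,w2), (w3,w1,w3), (w5,w0,w5), (w6,w4,w6), (w7,w3,w7).

7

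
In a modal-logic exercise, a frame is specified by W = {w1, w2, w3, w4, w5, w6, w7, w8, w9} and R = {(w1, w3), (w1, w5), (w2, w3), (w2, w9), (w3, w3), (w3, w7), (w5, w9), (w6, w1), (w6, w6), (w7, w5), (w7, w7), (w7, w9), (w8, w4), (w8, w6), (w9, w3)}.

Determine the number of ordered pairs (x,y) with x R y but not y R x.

Enumerating: (w1,w3), (w1,w5), (w2,w3), (w2,w9), (w3,w7), (w5,w9), (w6,w1), (w7,w5), (w7,w9), (w8,w4), (w8,w6), (w9,w3).

12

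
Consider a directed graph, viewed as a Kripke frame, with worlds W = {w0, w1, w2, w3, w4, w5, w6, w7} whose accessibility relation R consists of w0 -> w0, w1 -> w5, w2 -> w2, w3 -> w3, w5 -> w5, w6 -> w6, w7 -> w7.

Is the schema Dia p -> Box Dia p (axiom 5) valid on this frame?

Yes

By correspondence theory, 5 is valid on a frame iff R is Euclidean.
Euclidean: yes — any two successors of a common world are R-related.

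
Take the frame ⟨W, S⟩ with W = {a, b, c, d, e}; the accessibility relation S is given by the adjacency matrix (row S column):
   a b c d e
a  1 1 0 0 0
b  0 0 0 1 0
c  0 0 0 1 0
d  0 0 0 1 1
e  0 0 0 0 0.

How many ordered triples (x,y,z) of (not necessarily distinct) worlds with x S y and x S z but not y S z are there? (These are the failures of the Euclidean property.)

4

Enumerating: (a,b,a), (a,b,b), (d,e,d), (d,e,e).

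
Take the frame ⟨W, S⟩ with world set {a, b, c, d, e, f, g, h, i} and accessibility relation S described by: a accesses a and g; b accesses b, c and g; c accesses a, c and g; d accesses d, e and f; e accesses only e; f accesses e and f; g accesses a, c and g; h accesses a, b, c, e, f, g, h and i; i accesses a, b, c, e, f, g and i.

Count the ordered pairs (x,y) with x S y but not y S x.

19

Enumerating: (b,c), (b,g), (c,a), (d,e), (d,f), (f,e), (h,a), (h,b), (h,c), (h,e), (h,f), (h,g), … and 7 more.
Total: 19.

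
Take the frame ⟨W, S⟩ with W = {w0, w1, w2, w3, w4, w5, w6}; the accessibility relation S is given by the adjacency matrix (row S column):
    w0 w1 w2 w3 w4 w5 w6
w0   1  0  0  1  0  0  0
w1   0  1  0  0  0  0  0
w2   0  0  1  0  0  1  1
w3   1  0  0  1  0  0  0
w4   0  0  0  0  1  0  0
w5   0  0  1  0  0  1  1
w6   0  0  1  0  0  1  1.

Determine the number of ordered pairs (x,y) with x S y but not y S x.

0

S is symmetric; there are no such tuples.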